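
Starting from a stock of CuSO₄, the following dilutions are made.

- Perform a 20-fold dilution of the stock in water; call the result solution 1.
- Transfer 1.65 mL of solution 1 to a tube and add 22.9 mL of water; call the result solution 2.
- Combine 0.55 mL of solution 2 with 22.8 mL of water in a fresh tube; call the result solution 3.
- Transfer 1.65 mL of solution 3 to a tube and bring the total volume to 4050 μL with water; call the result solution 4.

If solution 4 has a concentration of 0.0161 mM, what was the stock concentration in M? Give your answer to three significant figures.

Step 1: 20-fold → factor 20
Step 2: 1.65 mL + 22.9 mL = 24.55 mL total → factor 24.55/1.65 = 14.879
Step 3: 0.55 mL + 22.8 mL = 23.35 mL total → factor 23.35/0.55 = 42.455
Step 4: 1.65 mL brought to 4050 μL → factor 4.05/1.65 = 2.4545
Overall dilution factor = 20 × 14.879 × 42.455 × 2.4545 = 31009
Stock = 0.0161 mM × 31009 = 499.3 mM = 0.499 M

0.499 M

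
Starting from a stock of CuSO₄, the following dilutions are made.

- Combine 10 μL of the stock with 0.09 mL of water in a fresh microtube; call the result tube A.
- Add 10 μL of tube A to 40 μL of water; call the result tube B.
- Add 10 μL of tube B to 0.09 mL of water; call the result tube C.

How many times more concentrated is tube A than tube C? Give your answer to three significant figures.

50.0

Step 1: 10 μL + 0.09 mL = 100 μL total → factor 100/10 = 10
Step 2: 10 μL + 40 μL = 50 μL total → factor 50/10 = 5
Step 3: 10 μL + 0.09 mL = 100 μL total → factor 100/10 = 10
Dilution factor to tube A = 10; to tube C = 500
[tube A]/[tube C] = (factor to tube C)/(factor to tube A) = 500/10 = 50.0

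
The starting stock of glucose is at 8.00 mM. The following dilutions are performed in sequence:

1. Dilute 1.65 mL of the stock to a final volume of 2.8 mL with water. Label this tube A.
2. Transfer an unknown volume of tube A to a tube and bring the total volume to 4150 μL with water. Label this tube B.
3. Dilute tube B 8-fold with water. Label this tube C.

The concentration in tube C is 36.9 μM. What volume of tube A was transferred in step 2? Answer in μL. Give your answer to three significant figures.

Step 1: 1.65 mL brought to 2.8 mL → factor 2.8/1.65 = 1.697
Step 2: v brought to 4150 μL → factor = 4150 μL/v
Step 3: 8-fold → factor 8
Product of known-step factors = 13.576
Overall factor = 8.00 mM / (36.9 μM) = 216.8
Step-2 factor = 216.8 / 13.576 = 15.97
v = 4150 μL / 15.97 = 260 μL

260 μL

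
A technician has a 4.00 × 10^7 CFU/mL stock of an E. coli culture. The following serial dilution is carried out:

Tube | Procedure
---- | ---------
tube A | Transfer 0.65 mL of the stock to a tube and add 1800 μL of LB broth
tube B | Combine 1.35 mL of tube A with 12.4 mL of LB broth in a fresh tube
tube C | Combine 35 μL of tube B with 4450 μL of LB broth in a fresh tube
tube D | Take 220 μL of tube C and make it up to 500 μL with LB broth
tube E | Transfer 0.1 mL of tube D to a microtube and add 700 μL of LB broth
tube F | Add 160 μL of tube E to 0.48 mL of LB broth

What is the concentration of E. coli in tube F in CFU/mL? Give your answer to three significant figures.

112 CFU/mL

Step 1: 0.65 mL + 1800 μL = 2.45 mL total → factor 2.45/0.65 = 3.7692
Step 2: 1.35 mL + 12.4 mL = 13.75 mL total → factor 13.75/1.35 = 10.185
Step 3: 35 μL + 4450 μL = 4485 μL total → factor 4485/35 = 128.14
Step 4: 220 μL brought to 500 μL → factor 500/220 = 2.2727
Step 5: 0.1 mL + 700 μL = 0.8 mL total → factor 0.8/0.1 = 8
Step 6: 160 μL + 0.48 mL = 640 μL total → factor 640/160 = 4
Overall dilution factor = 3.7692 × 10.185 × 128.14 × 2.2727 × 8 × 4 = 3.5778 × 10^5
Final = 4.00 × 10^7 CFU/mL / 3.5778 × 10^5 = 112 CFU/mL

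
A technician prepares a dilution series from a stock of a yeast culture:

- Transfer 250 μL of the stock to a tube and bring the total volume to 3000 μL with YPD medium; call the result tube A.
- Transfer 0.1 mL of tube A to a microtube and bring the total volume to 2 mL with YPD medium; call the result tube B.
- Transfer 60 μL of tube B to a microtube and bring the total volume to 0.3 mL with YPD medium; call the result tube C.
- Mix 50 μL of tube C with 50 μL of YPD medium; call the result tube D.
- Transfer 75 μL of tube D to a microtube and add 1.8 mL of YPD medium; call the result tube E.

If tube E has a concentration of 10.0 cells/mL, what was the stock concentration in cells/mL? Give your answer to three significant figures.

6.00 × 10^5 cells/mL

Step 1: 250 μL brought to 3000 μL → factor 3000/250 = 12
Step 2: 0.1 mL brought to 2 mL → factor 2/0.1 = 20
Step 3: 60 μL brought to 0.3 mL → factor 300/60 = 5
Step 4: 50 μL + 50 μL = 100 μL total → factor 100/50 = 2
Step 5: 75 μL + 1.8 mL = 1875 μL total → factor 1875/75 = 25
Overall dilution factor = 12 × 20 × 5 × 2 × 25 = 60000
Stock = 10.0 cells/mL × 60000 = 6.00 × 10^5 cells/mL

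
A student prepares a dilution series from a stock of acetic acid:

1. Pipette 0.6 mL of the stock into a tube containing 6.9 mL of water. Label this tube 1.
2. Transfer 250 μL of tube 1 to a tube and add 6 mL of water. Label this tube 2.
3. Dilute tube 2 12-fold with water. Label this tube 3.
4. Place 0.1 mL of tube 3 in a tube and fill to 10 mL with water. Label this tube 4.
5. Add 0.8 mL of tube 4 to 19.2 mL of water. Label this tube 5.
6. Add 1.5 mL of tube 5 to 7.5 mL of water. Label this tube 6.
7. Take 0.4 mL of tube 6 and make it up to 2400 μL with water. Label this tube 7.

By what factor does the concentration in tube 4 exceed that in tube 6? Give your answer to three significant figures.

150

Step 1: 0.6 mL + 6.9 mL = 7.5 mL total → factor 7.5/0.6 = 12.5
Step 2: 250 μL + 6 mL = 6250 μL total → factor 6250/250 = 25
Step 3: 12-fold → factor 12
Step 4: 0.1 mL brought to 10 mL → factor 10/0.1 = 100
Step 5: 0.8 mL + 19.2 mL = 20 mL total → factor 20/0.8 = 25
Step 6: 1.5 mL + 7.5 mL = 9 mL total → factor 9/1.5 = 6
Dilution factor to tube 4 = 3.75 × 10^5; to tube 6 = 5.625 × 10^7
[tube 4]/[tube 6] = (factor to tube 6)/(factor to tube 4) = 5.625 × 10^7/3.75 × 10^5 = 150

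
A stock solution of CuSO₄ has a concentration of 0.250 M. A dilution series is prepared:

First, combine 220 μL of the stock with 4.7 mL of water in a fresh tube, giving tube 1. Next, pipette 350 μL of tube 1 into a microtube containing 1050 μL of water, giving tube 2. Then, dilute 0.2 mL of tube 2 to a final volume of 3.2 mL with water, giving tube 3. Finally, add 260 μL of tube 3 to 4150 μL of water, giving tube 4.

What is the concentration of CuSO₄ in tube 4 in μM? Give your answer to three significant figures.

10.3 μM

Step 1: 220 μL + 4.7 mL = 4920 μL total → factor 4920/220 = 22.364
Step 2: 350 μL + 1050 μL = 1400 μL total → factor 1400/350 = 4
Step 3: 0.2 mL brought to 3.2 mL → factor 3.2/0.2 = 16
Step 4: 260 μL + 4150 μL = 4410 μL total → factor 4410/260 = 16.962
Overall dilution factor = 22.364 × 4 × 16 × 16.962 = 24277
Final = 0.250 M / 24277 = 1.030 × 10^-5 M = 10.3 μM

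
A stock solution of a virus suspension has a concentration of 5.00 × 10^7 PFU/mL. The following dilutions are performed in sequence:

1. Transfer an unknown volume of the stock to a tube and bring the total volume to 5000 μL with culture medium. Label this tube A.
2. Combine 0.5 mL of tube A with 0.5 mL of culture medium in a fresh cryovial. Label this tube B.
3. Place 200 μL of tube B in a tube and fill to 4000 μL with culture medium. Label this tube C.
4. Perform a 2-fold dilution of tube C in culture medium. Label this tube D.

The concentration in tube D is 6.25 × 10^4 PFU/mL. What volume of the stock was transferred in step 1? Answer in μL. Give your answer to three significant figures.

Step 1: v brought to 5000 μL → factor = 5000 μL/v
Step 2: 0.5 mL + 0.5 mL = 1 mL total → factor 1/0.5 = 2
Step 3: 200 μL brought to 4000 μL → factor 4000/200 = 20
Step 4: 2-fold → factor 2
Product of known-step factors = 80
Overall factor = 5.00 × 10^7 PFU/mL / (6.25 × 10^4 PFU/mL) = 800
Step-1 factor = 800 / 80 = 10
v = 5000 μL / 10 = 500 μL

500 μL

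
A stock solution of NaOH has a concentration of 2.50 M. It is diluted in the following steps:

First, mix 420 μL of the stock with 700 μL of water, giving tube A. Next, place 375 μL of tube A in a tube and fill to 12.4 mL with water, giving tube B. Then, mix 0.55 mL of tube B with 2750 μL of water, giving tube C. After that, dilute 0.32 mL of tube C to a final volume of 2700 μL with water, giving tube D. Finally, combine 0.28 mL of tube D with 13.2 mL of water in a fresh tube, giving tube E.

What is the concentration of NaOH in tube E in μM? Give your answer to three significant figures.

11.6 μM

Step 1: 420 μL + 700 μL = 1120 μL total → factor 1120/420 = 2.6667
Step 2: 375 μL brought to 12.4 mL → factor 12400/375 = 33.067
Step 3: 0.55 mL + 2750 μL = 3.3 mL total → factor 3.3/0.55 = 6
Step 4: 0.32 mL brought to 2700 μL → factor 2.7/0.32 = 8.4375
Step 5: 0.28 mL + 13.2 mL = 13.48 mL total → factor 13.48/0.28 = 48.143
Overall dilution factor = 2.6667 × 33.067 × 6 × 8.4375 × 48.143 = 2.1491 × 10^5
Final = 2.50 M / 2.1491 × 10^5 = 1.163 × 10^-5 M = 11.6 μM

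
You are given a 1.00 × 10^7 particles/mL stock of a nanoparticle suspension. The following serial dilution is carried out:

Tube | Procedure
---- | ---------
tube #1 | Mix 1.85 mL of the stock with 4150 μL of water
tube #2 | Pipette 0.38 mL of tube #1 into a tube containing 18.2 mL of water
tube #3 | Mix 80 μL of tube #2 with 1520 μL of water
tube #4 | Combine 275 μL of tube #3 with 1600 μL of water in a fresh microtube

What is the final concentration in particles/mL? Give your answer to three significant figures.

462 particles/mL

Step 1: 1.85 mL + 4150 μL = 6 mL total → factor 6/1.85 = 3.2432
Step 2: 0.38 mL + 18.2 mL = 18.58 mL total → factor 18.58/0.38 = 48.895
Step 3: 80 μL + 1520 μL = 1600 μL total → factor 1600/80 = 20
Step 4: 275 μL + 1600 μL = 1875 μL total → factor 1875/275 = 6.8182
Overall dilution factor = 3.2432 × 48.895 × 20 × 6.8182 = 21624
Final = 1.00 × 10^7 particles/mL / 21624 = 462 particles/mL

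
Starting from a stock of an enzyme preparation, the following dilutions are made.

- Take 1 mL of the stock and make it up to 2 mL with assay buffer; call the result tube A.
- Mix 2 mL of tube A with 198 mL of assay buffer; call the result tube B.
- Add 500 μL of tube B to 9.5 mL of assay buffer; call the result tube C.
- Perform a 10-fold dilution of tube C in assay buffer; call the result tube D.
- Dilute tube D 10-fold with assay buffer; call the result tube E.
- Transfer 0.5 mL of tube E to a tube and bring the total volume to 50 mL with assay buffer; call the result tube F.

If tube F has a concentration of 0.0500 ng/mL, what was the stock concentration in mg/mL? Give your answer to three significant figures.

Step 1: 1 mL brought to 2 mL → factor 2/1 = 2
Step 2: 2 mL + 198 mL = 200 mL total → factor 200/2 = 100
Step 3: 500 μL + 9.5 mL = 10000 μL total → factor 10000/500 = 20
Step 4: 10-fold → factor 10
Step 5: 10-fold → factor 10
Step 6: 0.5 mL brought to 50 mL → factor 50/0.5 = 100
Overall dilution factor = 2 × 100 × 20 × 10 × 10 × 100 = 4 × 10^7
Stock = 0.0500 ng/mL × 4 × 10^7 = 2.000 × 10^6 ng/mL = 2.00 mg/mL

2.00 mg/mL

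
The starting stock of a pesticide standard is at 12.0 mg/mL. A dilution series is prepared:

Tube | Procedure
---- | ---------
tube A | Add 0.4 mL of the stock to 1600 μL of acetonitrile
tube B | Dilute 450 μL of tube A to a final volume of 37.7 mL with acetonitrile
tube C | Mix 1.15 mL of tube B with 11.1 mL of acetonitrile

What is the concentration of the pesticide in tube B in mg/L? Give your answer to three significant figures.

28.6 mg/L

Step 1: 0.4 mL + 1600 μL = 2 mL total → factor 2/0.4 = 5
Step 2: 450 μL brought to 37.7 mL → factor 37700/450 = 83.778
Dilution factor through tube B = 5 × 83.778 = 418.89
[tube B] = 12.0 mg/mL / 418.89 = 0.02865 mg/mL = 28.6 mg/L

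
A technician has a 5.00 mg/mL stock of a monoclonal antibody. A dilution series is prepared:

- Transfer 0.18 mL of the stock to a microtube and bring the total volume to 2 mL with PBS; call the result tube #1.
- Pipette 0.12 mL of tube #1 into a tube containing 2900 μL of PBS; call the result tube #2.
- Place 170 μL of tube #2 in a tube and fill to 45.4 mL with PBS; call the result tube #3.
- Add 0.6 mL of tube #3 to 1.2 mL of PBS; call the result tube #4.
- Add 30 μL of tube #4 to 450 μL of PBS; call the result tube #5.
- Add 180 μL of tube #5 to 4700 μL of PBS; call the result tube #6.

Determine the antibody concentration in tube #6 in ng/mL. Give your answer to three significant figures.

Step 1: 0.18 mL brought to 2 mL → factor 2/0.18 = 11.111
Step 2: 0.12 mL + 2900 μL = 3.02 mL total → factor 3.02/0.12 = 25.167
Step 3: 170 μL brought to 45.4 mL → factor 45400/170 = 267.06
Step 4: 0.6 mL + 1.2 mL = 1.8 mL total → factor 1.8/0.6 = 3
Step 5: 30 μL + 450 μL = 480 μL total → factor 480/30 = 16
Step 6: 180 μL + 4700 μL = 4880 μL total → factor 4880/180 = 27.111
Overall dilution factor = 11.111 × 25.167 × 267.06 × 3 × 16 × 27.111 = 9.718 × 10^7
Final = 5.00 mg/mL / 9.718 × 10^7 = 5.145 × 10^-8 mg/mL = 0.0515 ng/mL

0.0515 ng/mL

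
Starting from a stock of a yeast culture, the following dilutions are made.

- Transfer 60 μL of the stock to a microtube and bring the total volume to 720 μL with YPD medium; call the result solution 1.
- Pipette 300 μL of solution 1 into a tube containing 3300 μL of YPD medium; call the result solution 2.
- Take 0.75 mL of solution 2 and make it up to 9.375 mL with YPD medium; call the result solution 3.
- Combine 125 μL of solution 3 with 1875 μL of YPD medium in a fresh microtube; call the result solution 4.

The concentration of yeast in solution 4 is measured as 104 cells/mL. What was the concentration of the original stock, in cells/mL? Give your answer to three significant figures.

3.00 × 10^6 cells/mL

Step 1: 60 μL brought to 720 μL → factor 720/60 = 12
Step 2: 300 μL + 3300 μL = 3600 μL total → factor 3600/300 = 12
Step 3: 0.75 mL brought to 9.375 mL → factor 9.375/0.75 = 12.5
Step 4: 125 μL + 1875 μL = 2000 μL total → factor 2000/125 = 16
Overall dilution factor = 12 × 12 × 12.5 × 16 = 28800
Stock = 104 cells/mL × 28800 = 3.00 × 10^6 cells/mL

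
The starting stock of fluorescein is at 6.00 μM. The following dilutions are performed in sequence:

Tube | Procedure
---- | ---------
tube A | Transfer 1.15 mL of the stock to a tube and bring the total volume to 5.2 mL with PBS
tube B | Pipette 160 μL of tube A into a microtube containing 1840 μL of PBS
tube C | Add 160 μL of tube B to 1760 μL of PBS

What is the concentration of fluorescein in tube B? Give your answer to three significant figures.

Step 1: 1.15 mL brought to 5.2 mL → factor 5.2/1.15 = 4.5217
Step 2: 160 μL + 1840 μL = 2000 μL total → factor 2000/160 = 12.5
Dilution factor through tube B = 4.5217 × 12.5 = 56.522
[tube B] = 6.00 μM / 56.522 = 0.106 μM

0.106 μM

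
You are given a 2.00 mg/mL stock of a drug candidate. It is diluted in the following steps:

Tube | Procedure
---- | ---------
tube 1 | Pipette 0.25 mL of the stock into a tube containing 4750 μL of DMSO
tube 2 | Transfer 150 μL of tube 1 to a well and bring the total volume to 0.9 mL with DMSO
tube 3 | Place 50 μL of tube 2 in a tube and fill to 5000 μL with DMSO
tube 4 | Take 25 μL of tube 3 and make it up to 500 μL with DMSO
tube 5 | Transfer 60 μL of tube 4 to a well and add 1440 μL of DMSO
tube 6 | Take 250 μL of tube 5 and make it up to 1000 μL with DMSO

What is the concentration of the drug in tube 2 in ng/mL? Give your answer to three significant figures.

Step 1: 0.25 mL + 4750 μL = 5 mL total → factor 5/0.25 = 20
Step 2: 150 μL brought to 0.9 mL → factor 900/150 = 6
Dilution factor through tube 2 = 20 × 6 = 120
[tube 2] = 2.00 mg/mL / 120 = 0.01667 mg/mL = 1.67 × 10^4 ng/mL

1.67 × 10^4 ng/mL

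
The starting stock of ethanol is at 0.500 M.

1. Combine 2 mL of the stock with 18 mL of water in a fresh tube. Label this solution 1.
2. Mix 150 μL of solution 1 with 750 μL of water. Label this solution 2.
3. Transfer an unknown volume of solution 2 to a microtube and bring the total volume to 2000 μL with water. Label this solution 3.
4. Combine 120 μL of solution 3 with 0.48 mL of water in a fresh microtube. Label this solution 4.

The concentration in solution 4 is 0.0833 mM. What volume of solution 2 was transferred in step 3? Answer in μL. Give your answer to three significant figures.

Step 1: 2 mL + 18 mL = 20 mL total → factor 20/2 = 10
Step 2: 150 μL + 750 μL = 900 μL total → factor 900/150 = 6
Step 3: v brought to 2000 μL → factor = 2000 μL/v
Step 4: 120 μL + 0.48 mL = 600 μL total → factor 600/120 = 5
Product of known-step factors = 300
Overall factor = 0.500 M / (0.0833 mM) = 6002.4
Step-3 factor = 6002.4 / 300 = 20.008
v = 2000 μL / 20.008 = 100 μL

100 μL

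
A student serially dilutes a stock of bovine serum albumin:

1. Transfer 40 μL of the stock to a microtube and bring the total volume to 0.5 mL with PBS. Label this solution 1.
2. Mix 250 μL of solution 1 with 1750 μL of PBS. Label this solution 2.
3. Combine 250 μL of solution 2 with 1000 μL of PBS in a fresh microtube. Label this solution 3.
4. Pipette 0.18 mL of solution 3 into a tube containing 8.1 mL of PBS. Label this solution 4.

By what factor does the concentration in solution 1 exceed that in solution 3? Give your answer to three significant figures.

40.0

Step 1: 40 μL brought to 0.5 mL → factor 500/40 = 12.5
Step 2: 250 μL + 1750 μL = 2000 μL total → factor 2000/250 = 8
Step 3: 250 μL + 1000 μL = 1250 μL total → factor 1250/250 = 5
Dilution factor to solution 1 = 12.5; to solution 3 = 500
[solution 1]/[solution 3] = (factor to solution 3)/(factor to solution 1) = 500/12.5 = 40.0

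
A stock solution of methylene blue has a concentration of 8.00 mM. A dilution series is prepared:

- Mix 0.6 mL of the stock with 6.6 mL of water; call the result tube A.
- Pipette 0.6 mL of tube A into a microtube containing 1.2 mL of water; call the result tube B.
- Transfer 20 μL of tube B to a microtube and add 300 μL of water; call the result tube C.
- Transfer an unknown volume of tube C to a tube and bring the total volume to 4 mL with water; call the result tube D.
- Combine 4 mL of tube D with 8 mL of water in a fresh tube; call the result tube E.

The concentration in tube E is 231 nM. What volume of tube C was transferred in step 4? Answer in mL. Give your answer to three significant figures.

Step 1: 0.6 mL + 6.6 mL = 7.2 mL total → factor 7.2/0.6 = 12
Step 2: 0.6 mL + 1.2 mL = 1.8 mL total → factor 1.8/0.6 = 3
Step 3: 20 μL + 300 μL = 320 μL total → factor 320/20 = 16
Step 4: v brought to 4 mL → factor = 4 mL/v
Step 5: 4 mL + 8 mL = 12 mL total → factor 12/4 = 3
Product of known-step factors = 1728
Overall factor = 8.00 mM / (231 nM) = 34632
Step-4 factor = 34632 / 1728 = 20.042
v = 4 mL / 20.042 = 0.200 mL

0.200 mL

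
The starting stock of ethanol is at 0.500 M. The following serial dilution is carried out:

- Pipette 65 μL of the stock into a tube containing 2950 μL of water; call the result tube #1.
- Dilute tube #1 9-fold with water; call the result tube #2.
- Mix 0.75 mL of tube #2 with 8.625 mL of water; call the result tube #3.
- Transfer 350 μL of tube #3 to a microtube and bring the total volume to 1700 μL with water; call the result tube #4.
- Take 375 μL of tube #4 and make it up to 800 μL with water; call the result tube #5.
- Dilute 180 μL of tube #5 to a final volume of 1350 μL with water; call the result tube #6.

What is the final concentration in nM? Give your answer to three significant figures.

Step 1: 65 μL + 2950 μL = 3015 μL total → factor 3015/65 = 46.385
Step 2: 9-fold → factor 9
Step 3: 0.75 mL + 8.625 mL = 9.375 mL total → factor 9.375/0.75 = 12.5
Step 4: 350 μL brought to 1700 μL → factor 1700/350 = 4.8571
Step 5: 375 μL brought to 800 μL → factor 800/375 = 2.1333
Step 6: 180 μL brought to 1350 μL → factor 1350/180 = 7.5
Overall dilution factor = 46.385 × 9 × 12.5 × 4.8571 × 2.1333 × 7.5 = 4.0553 × 10^5
Final = 0.500 M / 4.0553 × 10^5 = 1.233 × 10^-6 M = 1.23 × 10^3 nM

1.23 × 10^3 nM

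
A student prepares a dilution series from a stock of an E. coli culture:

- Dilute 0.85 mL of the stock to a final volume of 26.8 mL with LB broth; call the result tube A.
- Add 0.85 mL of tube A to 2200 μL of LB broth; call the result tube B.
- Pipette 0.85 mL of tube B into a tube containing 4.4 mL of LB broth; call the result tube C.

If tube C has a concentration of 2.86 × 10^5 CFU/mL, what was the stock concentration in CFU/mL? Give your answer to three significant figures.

2.00 × 10^8 CFU/mL

Step 1: 0.85 mL brought to 26.8 mL → factor 26.8/0.85 = 31.529
Step 2: 0.85 mL + 2200 μL = 3.05 mL total → factor 3.05/0.85 = 3.5882
Step 3: 0.85 mL + 4.4 mL = 5.25 mL total → factor 5.25/0.85 = 6.1765
Overall dilution factor = 31.529 × 3.5882 × 6.1765 = 698.77
Stock = 2.86 × 10^5 CFU/mL × 698.77 = 2.00 × 10^8 CFU/mL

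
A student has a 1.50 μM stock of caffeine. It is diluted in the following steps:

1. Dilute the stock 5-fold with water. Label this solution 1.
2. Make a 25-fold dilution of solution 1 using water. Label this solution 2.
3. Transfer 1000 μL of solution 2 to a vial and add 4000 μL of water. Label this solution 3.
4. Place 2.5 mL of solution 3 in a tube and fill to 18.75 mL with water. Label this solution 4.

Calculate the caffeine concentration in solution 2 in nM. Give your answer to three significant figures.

12.0 nM

Step 1: 5-fold → factor 5
Step 2: 25-fold → factor 25
Dilution factor through solution 2 = 5 × 25 = 125
[solution 2] = 1.50 μM / 125 = 0.01200 μM = 12.0 nM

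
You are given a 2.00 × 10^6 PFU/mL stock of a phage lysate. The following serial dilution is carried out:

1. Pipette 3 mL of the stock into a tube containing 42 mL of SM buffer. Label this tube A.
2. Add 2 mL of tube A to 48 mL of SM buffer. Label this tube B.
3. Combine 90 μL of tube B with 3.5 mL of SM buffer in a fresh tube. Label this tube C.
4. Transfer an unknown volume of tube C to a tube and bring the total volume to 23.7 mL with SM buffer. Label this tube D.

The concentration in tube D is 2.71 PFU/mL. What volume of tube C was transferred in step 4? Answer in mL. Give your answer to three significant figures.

0.480 mL

Step 1: 3 mL + 42 mL = 45 mL total → factor 45/3 = 15
Step 2: 2 mL + 48 mL = 50 mL total → factor 50/2 = 25
Step 3: 90 μL + 3.5 mL = 3590 μL total → factor 3590/90 = 39.889
Step 4: v brought to 23.7 mL → factor = 23.7 mL/v
Product of known-step factors = 14958
Overall factor = 2.00 × 10^6 PFU/mL / (2.71 PFU/mL) = 7.3801 × 10^5
Step-4 factor = 7.3801 × 10^5 / 14958 = 49.338
v = 23.7 mL / 49.338 = 0.480 mL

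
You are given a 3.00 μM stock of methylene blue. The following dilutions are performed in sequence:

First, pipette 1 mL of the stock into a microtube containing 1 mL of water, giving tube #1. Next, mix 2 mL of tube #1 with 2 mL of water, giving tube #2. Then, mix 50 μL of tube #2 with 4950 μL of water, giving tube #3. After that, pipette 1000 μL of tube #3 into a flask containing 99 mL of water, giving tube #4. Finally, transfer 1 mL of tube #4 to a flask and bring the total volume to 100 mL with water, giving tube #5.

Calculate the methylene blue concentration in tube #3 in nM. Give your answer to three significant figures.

7.50 nM

Step 1: 1 mL + 1 mL = 2 mL total → factor 2/1 = 2
Step 2: 2 mL + 2 mL = 4 mL total → factor 4/2 = 2
Step 3: 50 μL + 4950 μL = 5000 μL total → factor 5000/50 = 100
Dilution factor through tube #3 = 2 × 2 × 100 = 400
[tube #3] = 3.00 μM / 400 = 0.007500 μM = 7.50 nM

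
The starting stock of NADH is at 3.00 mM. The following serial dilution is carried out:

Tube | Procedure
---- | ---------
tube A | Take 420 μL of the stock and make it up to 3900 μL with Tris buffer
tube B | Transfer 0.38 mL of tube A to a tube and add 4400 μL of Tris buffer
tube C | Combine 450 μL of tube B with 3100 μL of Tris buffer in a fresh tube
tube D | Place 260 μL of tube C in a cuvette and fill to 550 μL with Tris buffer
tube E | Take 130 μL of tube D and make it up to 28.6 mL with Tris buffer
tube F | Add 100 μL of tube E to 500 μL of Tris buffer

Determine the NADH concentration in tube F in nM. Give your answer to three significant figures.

1.17 nM

Step 1: 420 μL brought to 3900 μL → factor 3900/420 = 9.2857
Step 2: 0.38 mL + 4400 μL = 4.78 mL total → factor 4.78/0.38 = 12.579
Step 3: 450 μL + 3100 μL = 3550 μL total → factor 3550/450 = 7.8889
Step 4: 260 μL brought to 550 μL → factor 550/260 = 2.1154
Step 5: 130 μL brought to 28.6 mL → factor 28600/130 = 220
Step 6: 100 μL + 500 μL = 600 μL total → factor 600/100 = 6
Overall dilution factor = 9.2857 × 12.579 × 7.8889 × 2.1154 × 220 × 6 = 2.573 × 10^6
Final = 3.00 mM / 2.573 × 10^6 = 1.166 × 10^-6 mM = 1.17 nM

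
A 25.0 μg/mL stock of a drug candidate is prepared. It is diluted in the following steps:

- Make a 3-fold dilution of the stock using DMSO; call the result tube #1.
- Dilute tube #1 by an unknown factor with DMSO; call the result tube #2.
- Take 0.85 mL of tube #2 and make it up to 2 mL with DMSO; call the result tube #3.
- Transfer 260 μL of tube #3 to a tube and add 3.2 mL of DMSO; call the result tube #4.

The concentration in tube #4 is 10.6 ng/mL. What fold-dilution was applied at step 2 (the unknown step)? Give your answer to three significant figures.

Step 1: 3-fold → factor 3
Step 2: unknown factor x
Step 3: 0.85 mL brought to 2 mL → factor 2/0.85 = 2.3529
Step 4: 260 μL + 3.2 mL = 3460 μL total → factor 3460/260 = 13.308
Product of known-step factors = 93.937
Overall factor = 25.0 μg/mL / (10.6 ng/mL) = 2358.5
x = 2358.5 / 93.937 = 25.1

25.1-fold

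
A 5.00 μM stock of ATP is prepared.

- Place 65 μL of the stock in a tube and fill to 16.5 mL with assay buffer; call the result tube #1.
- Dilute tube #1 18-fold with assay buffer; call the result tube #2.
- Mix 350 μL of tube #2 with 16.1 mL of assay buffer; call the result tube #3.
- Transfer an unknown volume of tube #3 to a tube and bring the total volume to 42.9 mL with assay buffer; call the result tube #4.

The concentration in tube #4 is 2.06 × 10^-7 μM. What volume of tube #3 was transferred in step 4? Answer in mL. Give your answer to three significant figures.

Step 1: 65 μL brought to 16.5 mL → factor 16500/65 = 253.85
Step 2: 18-fold → factor 18
Step 3: 350 μL + 16.1 mL = 16450 μL total → factor 16450/350 = 47
Step 4: v brought to 42.9 mL → factor = 42.9 mL/v
Product of known-step factors = 2.1475 × 10^5
Overall factor = 5.00 μM / (2.06 × 10^-7 μM) = 2.4272 × 10^7
Step-4 factor = 2.4272 × 10^7 / 2.1475 × 10^5 = 113.02
v = 42.9 mL / 113.02 = 0.380 mL

0.380 mL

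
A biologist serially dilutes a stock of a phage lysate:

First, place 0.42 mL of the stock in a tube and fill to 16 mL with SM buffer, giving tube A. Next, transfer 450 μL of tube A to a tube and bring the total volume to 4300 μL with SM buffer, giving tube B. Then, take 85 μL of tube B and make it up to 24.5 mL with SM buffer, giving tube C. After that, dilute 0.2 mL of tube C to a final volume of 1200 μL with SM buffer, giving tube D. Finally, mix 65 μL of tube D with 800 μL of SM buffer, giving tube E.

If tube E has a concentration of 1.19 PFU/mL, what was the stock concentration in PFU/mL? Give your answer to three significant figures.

9.97 × 10^6 PFU/mL

Step 1: 0.42 mL brought to 16 mL → factor 16/0.42 = 38.095
Step 2: 450 μL brought to 4300 μL → factor 4300/450 = 9.5556
Step 3: 85 μL brought to 24.5 mL → factor 24500/85 = 288.24
Step 4: 0.2 mL brought to 1200 μL → factor 1.2/0.2 = 6
Step 5: 65 μL + 800 μL = 865 μL total → factor 865/65 = 13.308
Overall dilution factor = 38.095 × 9.5556 × 288.24 × 6 × 13.308 = 8.3778 × 10^6
Stock = 1.19 PFU/mL × 8.3778 × 10^6 = 9.97 × 10^6 PFU/mL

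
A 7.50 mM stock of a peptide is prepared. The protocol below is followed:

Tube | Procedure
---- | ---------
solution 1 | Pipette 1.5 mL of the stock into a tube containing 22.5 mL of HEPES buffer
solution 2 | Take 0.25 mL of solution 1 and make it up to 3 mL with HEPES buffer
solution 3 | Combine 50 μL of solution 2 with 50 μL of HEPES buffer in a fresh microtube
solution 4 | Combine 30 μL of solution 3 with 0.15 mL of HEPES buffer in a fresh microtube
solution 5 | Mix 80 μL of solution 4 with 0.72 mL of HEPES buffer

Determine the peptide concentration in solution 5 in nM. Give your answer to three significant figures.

326 nM

Step 1: 1.5 mL + 22.5 mL = 24 mL total → factor 24/1.5 = 16
Step 2: 0.25 mL brought to 3 mL → factor 3/0.25 = 12
Step 3: 50 μL + 50 μL = 100 μL total → factor 100/50 = 2
Step 4: 30 μL + 0.15 mL = 180 μL total → factor 180/30 = 6
Step 5: 80 μL + 0.72 mL = 800 μL total → factor 800/80 = 10
Overall dilution factor = 16 × 12 × 2 × 6 × 10 = 23040
Final = 7.50 mM / 23040 = 0.0003255 mM = 326 nM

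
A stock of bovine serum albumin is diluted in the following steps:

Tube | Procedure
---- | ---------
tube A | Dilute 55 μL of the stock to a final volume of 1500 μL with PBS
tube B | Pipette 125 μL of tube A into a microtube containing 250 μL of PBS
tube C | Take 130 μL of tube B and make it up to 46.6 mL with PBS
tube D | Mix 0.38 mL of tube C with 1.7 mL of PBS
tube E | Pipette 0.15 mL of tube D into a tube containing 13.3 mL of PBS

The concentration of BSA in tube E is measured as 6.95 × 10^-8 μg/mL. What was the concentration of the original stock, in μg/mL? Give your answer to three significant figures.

1.00 μg/mL

Step 1: 55 μL brought to 1500 μL → factor 1500/55 = 27.273
Step 2: 125 μL + 250 μL = 375 μL total → factor 375/125 = 3
Step 3: 130 μL brought to 46.6 mL → factor 46600/130 = 358.46
Step 4: 0.38 mL + 1.7 mL = 2.08 mL total → factor 2.08/0.38 = 5.4737
Step 5: 0.15 mL + 13.3 mL = 13.45 mL total → factor 13.45/0.15 = 89.667
Overall dilution factor = 27.273 × 3 × 358.46 × 5.4737 × 89.667 = 1.4395 × 10^7
Stock = 6.95 × 10^-8 μg/mL × 1.4395 × 10^7 = 1.00 μg/mL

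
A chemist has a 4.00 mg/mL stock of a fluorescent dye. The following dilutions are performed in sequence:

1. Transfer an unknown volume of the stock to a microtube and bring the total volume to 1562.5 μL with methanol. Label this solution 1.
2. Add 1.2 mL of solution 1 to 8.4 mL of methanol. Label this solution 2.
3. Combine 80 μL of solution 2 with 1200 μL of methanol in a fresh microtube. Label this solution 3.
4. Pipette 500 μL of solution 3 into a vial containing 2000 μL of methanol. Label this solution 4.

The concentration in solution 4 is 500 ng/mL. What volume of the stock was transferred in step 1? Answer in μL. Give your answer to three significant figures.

Step 1: v brought to 1562.5 μL → factor = 1562.5 μL/v
Step 2: 1.2 mL + 8.4 mL = 9.6 mL total → factor 9.6/1.2 = 8
Step 3: 80 μL + 1200 μL = 1280 μL total → factor 1280/80 = 16
Step 4: 500 μL + 2000 μL = 2500 μL total → factor 2500/500 = 5
Product of known-step factors = 640
Overall factor = 4.00 mg/mL / (500 ng/mL) = 8000
Step-1 factor = 8000 / 640 = 12.5
v = 1562.5 μL / 12.5 = 125 μL

125 μL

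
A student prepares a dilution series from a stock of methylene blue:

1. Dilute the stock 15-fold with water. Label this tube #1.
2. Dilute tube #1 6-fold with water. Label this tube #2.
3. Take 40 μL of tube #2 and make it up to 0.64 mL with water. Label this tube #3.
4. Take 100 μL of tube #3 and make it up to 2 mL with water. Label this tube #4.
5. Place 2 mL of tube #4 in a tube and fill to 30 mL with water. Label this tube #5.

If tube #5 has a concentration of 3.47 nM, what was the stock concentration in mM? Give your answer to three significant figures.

1.50 mM

Step 1: 15-fold → factor 15
Step 2: 6-fold → factor 6
Step 3: 40 μL brought to 0.64 mL → factor 640/40 = 16
Step 4: 100 μL brought to 2 mL → factor 2000/100 = 20
Step 5: 2 mL brought to 30 mL → factor 30/2 = 15
Overall dilution factor = 15 × 6 × 16 × 20 × 15 = 4.32 × 10^5
Stock = 3.47 nM × 4.32 × 10^5 = 1.499 × 10^6 nM = 1.50 mM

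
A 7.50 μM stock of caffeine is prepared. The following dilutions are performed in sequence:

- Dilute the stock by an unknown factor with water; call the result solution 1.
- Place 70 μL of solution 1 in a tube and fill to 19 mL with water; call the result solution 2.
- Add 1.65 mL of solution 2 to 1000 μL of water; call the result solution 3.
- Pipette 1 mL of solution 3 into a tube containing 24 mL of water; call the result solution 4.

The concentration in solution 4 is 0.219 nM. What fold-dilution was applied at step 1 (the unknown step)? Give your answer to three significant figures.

Step 1: unknown factor x
Step 2: 70 μL brought to 19 mL → factor 19000/70 = 271.43
Step 3: 1.65 mL + 1000 μL = 2.65 mL total → factor 2.65/1.65 = 1.6061
Step 4: 1 mL + 24 mL = 25 mL total → factor 25/1 = 25
Product of known-step factors = 10898
Overall factor = 7.50 μM / (0.219 nM) = 34247
x = 34247 / 10898 = 3.14

3.14-fold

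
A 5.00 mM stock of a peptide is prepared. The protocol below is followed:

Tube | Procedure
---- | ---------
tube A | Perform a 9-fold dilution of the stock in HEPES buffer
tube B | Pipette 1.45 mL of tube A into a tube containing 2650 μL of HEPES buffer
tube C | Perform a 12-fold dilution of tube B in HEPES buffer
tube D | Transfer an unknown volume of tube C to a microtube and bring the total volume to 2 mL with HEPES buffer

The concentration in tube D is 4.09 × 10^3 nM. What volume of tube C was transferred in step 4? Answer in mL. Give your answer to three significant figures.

0.500 mL

Step 1: 9-fold → factor 9
Step 2: 1.45 mL + 2650 μL = 4.1 mL total → factor 4.1/1.45 = 2.8276
Step 3: 12-fold → factor 12
Step 4: v brought to 2 mL → factor = 2 mL/v
Product of known-step factors = 305.38
Overall factor = 5.00 mM / (4.09 × 10^3 nM) = 1222.5
Step-4 factor = 1222.5 / 305.38 = 4.0032
v = 2 mL / 4.0032 = 0.500 mL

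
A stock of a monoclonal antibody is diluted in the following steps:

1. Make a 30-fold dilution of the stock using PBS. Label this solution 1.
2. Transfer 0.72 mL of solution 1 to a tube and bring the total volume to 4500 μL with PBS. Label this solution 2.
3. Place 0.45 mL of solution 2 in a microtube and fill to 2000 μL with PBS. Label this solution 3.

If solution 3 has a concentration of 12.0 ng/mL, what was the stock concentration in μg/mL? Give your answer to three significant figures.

10.0 μg/mL

Step 1: 30-fold → factor 30
Step 2: 0.72 mL brought to 4500 μL → factor 4.5/0.72 = 6.25
Step 3: 0.45 mL brought to 2000 μL → factor 2/0.45 = 4.4444
Overall dilution factor = 30 × 6.25 × 4.4444 = 833.33
Stock = 12.0 ng/mL × 833.33 = 1.000 × 10^4 ng/mL = 10.0 μg/mL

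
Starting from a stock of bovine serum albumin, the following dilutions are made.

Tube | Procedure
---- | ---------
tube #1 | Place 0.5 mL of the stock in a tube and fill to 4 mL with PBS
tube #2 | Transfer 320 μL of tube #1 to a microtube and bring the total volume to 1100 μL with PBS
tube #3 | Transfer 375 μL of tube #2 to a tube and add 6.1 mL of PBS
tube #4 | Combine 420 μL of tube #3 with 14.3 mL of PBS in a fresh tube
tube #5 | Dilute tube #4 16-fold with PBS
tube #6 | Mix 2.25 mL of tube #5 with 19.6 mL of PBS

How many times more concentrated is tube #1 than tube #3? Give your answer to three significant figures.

59.4

Step 1: 0.5 mL brought to 4 mL → factor 4/0.5 = 8
Step 2: 320 μL brought to 1100 μL → factor 1100/320 = 3.4375
Step 3: 375 μL + 6.1 mL = 6475 μL total → factor 6475/375 = 17.267
Dilution factor to tube #1 = 8; to tube #3 = 474.83
[tube #1]/[tube #3] = (factor to tube #3)/(factor to tube #1) = 474.83/8 = 59.4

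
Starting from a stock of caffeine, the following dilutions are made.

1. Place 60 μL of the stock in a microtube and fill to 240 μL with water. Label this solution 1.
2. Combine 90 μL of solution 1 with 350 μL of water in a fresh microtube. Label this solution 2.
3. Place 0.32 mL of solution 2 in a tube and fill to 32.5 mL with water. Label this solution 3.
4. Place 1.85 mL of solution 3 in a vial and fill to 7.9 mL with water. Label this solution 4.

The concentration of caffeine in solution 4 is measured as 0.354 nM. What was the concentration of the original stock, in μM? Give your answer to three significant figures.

Step 1: 60 μL brought to 240 μL → factor 240/60 = 4
Step 2: 90 μL + 350 μL = 440 μL total → factor 440/90 = 4.8889
Step 3: 0.32 mL brought to 32.5 mL → factor 32.5/0.32 = 101.56
Step 4: 1.85 mL brought to 7.9 mL → factor 7.9/1.85 = 4.2703
Overall dilution factor = 4 × 4.8889 × 101.56 × 4.2703 = 8481.2
Stock = 0.354 nM × 8481.2 = 3002 nM = 3.00 μM

3.00 μM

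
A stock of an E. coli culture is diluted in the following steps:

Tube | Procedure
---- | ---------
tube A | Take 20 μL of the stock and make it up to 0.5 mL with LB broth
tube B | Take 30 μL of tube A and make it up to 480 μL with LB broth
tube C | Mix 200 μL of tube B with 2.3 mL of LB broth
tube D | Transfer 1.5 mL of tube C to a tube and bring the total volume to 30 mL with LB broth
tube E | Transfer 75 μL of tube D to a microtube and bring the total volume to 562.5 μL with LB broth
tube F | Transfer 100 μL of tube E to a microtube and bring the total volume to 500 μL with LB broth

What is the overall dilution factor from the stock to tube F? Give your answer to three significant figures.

Step 1: 20 μL brought to 0.5 mL → factor 500/20 = 25
Step 2: 30 μL brought to 480 μL → factor 480/30 = 16
Step 3: 200 μL + 2.3 mL = 2500 μL total → factor 2500/200 = 12.5
Step 4: 1.5 mL brought to 30 mL → factor 30/1.5 = 20
Step 5: 75 μL brought to 562.5 μL → factor 562.5/75 = 7.5
Step 6: 100 μL brought to 500 μL → factor 500/100 = 5
Overall dilution factor = 25 × 16 × 12.5 × 20 × 7.5 × 5 = 3.75 × 10^6

3.75 × 10^6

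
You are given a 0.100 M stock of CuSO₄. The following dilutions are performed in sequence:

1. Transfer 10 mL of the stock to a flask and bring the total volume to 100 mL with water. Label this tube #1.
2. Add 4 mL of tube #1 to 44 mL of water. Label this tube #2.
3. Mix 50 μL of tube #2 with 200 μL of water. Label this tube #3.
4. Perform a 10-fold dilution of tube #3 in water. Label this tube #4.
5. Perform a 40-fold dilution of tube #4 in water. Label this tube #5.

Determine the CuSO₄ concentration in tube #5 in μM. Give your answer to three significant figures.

Step 1: 10 mL brought to 100 mL → factor 100/10 = 10
Step 2: 4 mL + 44 mL = 48 mL total → factor 48/4 = 12
Step 3: 50 μL + 200 μL = 250 μL total → factor 250/50 = 5
Step 4: 10-fold → factor 10
Step 5: 40-fold → factor 40
Overall dilution factor = 10 × 12 × 5 × 10 × 40 = 2.4 × 10^5
Final = 0.100 M / 2.4 × 10^5 = 4.167 × 10^-7 M = 0.417 μM

0.417 μM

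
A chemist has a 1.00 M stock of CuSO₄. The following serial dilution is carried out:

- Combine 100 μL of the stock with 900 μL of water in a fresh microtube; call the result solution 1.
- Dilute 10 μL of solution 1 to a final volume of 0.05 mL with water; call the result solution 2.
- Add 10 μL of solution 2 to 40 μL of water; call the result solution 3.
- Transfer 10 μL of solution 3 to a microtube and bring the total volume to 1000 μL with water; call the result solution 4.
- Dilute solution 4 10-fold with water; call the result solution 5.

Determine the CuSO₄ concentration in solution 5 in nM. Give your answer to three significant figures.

Step 1: 100 μL + 900 μL = 1000 μL total → factor 1000/100 = 10
Step 2: 10 μL brought to 0.05 mL → factor 50/10 = 5
Step 3: 10 μL + 40 μL = 50 μL total → factor 50/10 = 5
Step 4: 10 μL brought to 1000 μL → factor 1000/10 = 100
Step 5: 10-fold → factor 10
Overall dilution factor = 10 × 5 × 5 × 100 × 10 = 2.5 × 10^5
Final = 1.00 M / 2.5 × 10^5 = 4.000 × 10^-6 M = 4.00 × 10^3 nM

4.00 × 10^3 nM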